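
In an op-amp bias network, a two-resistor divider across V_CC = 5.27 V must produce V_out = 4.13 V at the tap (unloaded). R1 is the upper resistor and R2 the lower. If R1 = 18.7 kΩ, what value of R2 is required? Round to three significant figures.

R2 ≈ 67.7 kΩ

V_out/V_CC = R2/(R1+R2) = 0.7837.
Rearranging, R2 = R1·k/(1−k) = 18.7 × 3.623 = 67.75 kΩ.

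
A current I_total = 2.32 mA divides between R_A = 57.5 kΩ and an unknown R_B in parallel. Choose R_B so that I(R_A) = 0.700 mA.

R_B ≈ 24.8 kΩ

In a two-way split, I_A/I_total = R_B/(R_A + R_B).
With f = 0.3017, R_B = R_A · f/(1−f) = 57.5 × 0.4321 = 24.85 kΩ.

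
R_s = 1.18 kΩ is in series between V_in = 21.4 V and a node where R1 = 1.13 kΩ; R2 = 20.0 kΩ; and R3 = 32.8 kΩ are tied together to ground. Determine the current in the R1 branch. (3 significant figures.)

Equivalent of the parallel group: R_p = 1.036 kΩ.
V_A = 21.4 × 1.036/2.216 = 10.00 V.
I(R1) = V_A / R1 = 10.00/1.13 = 8.853 mA.
(Check via current divider: I_total = 9.658 mA; share G_k/ΣG = 0.9166 → same result.)

I ≈ 8.85 mA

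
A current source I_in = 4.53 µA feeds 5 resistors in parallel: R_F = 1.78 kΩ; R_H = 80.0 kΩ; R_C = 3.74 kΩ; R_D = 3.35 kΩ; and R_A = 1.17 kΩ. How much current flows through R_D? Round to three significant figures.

Conductances: ΣG = 1/1.78 + 1/80.0 + 1/3.74 + 1/3.35 + 1/1.17 = 1.995 (1/kΩ).
By the current-divider rule, I = I_in · G_k/ΣG = 4.53 × 0.1496 = 0.6779 µA.

I ≈ 0.678 µA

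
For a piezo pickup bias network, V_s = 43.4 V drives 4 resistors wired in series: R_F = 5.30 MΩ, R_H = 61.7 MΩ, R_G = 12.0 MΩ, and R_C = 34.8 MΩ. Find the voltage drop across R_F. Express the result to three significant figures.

Total series resistance ΣR = 5.30 + 61.7 + 12.0 + 34.8 = 113.8 MΩ.
Voltage divider: V = V_s · (5.300 / 113.8) = 43.4 × 0.04657 = 2.021 V.

V ≈ 2.02 V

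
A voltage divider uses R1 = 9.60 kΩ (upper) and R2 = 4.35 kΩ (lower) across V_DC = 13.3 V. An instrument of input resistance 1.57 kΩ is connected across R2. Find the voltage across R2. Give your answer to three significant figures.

V_out ≈ 1.43 V

The load sits in parallel with R2, giving an effective lower resistance R2' = R2·R_L/(R2+R_L) = 1.154 kΩ.
Now apply the divider: V_out = 13.3 × 0.1073 = 1.427 V.
(Unloaded it would be 4.15 V; the load pulls it down.)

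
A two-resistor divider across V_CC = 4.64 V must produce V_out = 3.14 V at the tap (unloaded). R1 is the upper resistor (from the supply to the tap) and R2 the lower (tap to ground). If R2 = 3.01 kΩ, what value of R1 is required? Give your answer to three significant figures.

R1 ≈ 1.44 kΩ

V_out/V_CC = R2/(R1+R2) = 0.6767.
Rearranging, R1 = R2·(1−k)/k = 3.01 × 0.4777 = 1.438 kΩ.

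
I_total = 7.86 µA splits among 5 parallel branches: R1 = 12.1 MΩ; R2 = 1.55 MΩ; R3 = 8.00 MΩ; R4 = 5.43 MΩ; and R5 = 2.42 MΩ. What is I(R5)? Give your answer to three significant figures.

I ≈ 2.24 µA

Total conductance ΣG = 1/12.1 + 1/1.55 + 1/8.00 + 1/5.43 + 1/2.42 = 1.450 (units of 1/MΩ).
R5 takes the fraction G_k/ΣG = 0.4132/1.450 = 0.2849, so I = 7.86 × 0.2849 = 2.240 µA.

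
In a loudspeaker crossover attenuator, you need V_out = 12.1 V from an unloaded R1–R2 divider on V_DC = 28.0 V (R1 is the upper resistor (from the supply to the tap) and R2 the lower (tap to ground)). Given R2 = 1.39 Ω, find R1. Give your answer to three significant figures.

V_out/V_DC = R2/(R1+R2) = 0.4321.
So R1 = R2 · (V_DC/V_out − 1) = 1.39 × (28.0/12.1 − 1) = 1.39 × 1.314 = 1.827 Ω.

R1 ≈ 1.83 Ω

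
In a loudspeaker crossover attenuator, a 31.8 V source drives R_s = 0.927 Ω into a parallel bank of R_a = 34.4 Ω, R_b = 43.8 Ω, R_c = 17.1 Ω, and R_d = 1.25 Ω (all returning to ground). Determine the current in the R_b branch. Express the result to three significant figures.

I ≈ 0.394 A

Combine the parallel branches: R_p = (1/34.4 + 1/43.8 + 1/17.1 + 1/1.25)⁻¹ = 1.098 Ω.
V_A = 31.8 × 1.098/2.025 = 17.25 V.
I(R_b) = V_A / R_b = 17.25/43.8 = 0.3937 A.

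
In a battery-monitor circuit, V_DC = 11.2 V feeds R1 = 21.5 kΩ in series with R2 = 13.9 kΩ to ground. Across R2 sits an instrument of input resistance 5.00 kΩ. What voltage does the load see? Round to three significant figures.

V_out ≈ 1.64 V

R2 ‖ R_L = (13.9 × 5.00)/(13.9 + 5.00) = 3.677 kΩ.
Then V_out = V_DC · R2'/(R1 + R2') = 11.2 × 3.677/25.18 = 1.636 V.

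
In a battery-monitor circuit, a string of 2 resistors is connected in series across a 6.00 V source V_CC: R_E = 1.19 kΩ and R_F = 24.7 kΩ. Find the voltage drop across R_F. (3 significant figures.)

ΣR = 1.19 + 24.7 = 25.89 kΩ.
V = V_CC · R/ΣR = 6.00 × 0.9540 = 5.724 V.

V ≈ 5.72 V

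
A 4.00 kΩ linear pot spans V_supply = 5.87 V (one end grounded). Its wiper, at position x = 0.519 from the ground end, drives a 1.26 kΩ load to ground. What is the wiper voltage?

Split the track: R_lower = x·R_p = 2.076 kΩ, R_upper = (1−x)·R_p = 1.924 kΩ.
Lower segment in parallel with the load: 2.076 ‖ 1.26 = 0.7841 kΩ.
Then V_out = V_supply · 0.7841/(1.924 + 0.7841) = 1.700 V.

V_out ≈ 1.70 V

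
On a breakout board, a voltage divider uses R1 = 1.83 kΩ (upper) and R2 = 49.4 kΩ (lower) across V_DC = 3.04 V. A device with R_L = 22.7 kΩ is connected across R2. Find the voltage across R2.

R2 ‖ R_L = (49.4 × 22.7)/(49.4 + 22.7) = 15.55 kΩ.
Voltage divider with the loaded lower leg: V_out = 3.04 × 15.55/(1.83 + 15.55) = 3.04 × 0.8947 = 2.720 V.

V_out ≈ 2.72 V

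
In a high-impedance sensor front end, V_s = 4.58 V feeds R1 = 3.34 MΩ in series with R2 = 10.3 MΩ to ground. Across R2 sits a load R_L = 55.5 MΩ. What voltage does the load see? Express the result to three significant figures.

First combine the lower leg with the load: R2 ‖ R_L = 8.688 MΩ.
Then V_out = V_s · R2'/(R1 + R2') = 4.58 × 8.688/12.03 = 3.308 V.
(Unloaded it would be 3.46 V; the load pulls it down.)

V_out ≈ 3.31 V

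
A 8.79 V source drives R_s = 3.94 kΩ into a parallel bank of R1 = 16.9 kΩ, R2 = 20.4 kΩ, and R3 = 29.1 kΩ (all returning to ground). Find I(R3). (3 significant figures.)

Combine the parallel branches: R_p = (1/16.9 + 1/20.4 + 1/29.1)⁻¹ = 7.015 kΩ.
Node voltage V_A = V_supply · R_p/(R_s + R_p) = 8.79 × 0.6403 = 5.629 V.
Branch current I = V_A/R3 = 5.629/29.1 = 0.1934 mA.

I ≈ 0.193 mA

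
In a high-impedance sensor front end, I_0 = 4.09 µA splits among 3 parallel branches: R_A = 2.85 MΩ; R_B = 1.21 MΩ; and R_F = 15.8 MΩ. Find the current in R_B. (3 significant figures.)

I ≈ 2.72 µA

ΣG = 1/2.85 + 1/1.21 + 1/15.8 = 1.241.
R_B takes the fraction G_k/ΣG = 0.8264/1.241 = 0.6662, so I = 4.09 × 0.6662 = 2.725 µA.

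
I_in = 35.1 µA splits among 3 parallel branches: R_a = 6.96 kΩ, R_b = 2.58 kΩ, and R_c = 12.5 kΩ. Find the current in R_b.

Conductances: ΣG = 1/6.96 + 1/2.58 + 1/12.5 = 0.6113 (1/kΩ).
Current divider: I(R_b) = I_in · G_k/ΣG = 35.1 × (0.3876/0.6113) = 35.1 × 0.6341 = 22.26 µA.

I ≈ 22.3 µA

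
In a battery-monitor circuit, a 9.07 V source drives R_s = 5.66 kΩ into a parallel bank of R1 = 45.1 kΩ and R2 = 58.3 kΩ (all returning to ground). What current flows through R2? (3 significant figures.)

Parallel bank: R_p = 1/(1/45.1 + 1/58.3) = 25.43 kΩ.
V_A = 9.07 × 25.43/31.09 = 7.419 V.
Branch current I = V_A/R2 = 7.419/58.3 = 0.1273 mA.
(Check via current divider: I_total = 0.2917 mA; share G_k/ΣG = 0.4362 → same result.)

I ≈ 0.127 mA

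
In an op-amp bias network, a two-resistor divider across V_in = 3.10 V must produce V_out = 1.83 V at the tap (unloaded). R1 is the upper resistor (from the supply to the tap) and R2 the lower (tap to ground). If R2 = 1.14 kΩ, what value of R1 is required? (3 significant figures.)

The divider ratio is R2/(R1+R2) = 1.83/3.10 = 0.5903.
Rearranging, R1 = R2·(1−k)/k = 1.14 × 0.6940 = 0.7911 kΩ.

R1 ≈ 0.791 kΩ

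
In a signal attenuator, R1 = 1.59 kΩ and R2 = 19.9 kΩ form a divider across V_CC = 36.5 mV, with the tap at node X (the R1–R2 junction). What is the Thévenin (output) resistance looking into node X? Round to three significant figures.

Zeroing V_CC shorts the top of R1 to ground, so R_th = R1 ‖ R2 = 1.472 kΩ.

R_th ≈ 1.47 kΩ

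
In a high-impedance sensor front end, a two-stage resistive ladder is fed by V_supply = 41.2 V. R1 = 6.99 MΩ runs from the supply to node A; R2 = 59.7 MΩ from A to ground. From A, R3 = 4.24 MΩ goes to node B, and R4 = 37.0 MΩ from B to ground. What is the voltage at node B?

Node A sees R2 in parallel with the series input of stage 2, R3 + R4 = 41.24 MΩ.
R2 ‖ (R3+R4) = 24.39 MΩ.
So V_A = 41.2 × 0.7773 = 32.02 V.
V_B = V_A × 0.8972 = 28.73 V.

V_B ≈ 28.7 V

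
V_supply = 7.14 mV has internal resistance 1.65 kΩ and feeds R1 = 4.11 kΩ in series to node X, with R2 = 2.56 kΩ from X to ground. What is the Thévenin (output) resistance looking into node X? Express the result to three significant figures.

R_th ≈ 1.77 kΩ

R1' = 1.65 + 4.11 = 5.760 kΩ (source resistance + R1).
Zeroing V_supply shorts the top of R1' to ground, so R_th = R1' ‖ R2 = 1.772 kΩ.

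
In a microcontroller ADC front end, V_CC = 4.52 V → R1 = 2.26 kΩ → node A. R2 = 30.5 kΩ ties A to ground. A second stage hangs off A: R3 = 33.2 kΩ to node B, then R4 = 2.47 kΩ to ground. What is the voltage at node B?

V_B ≈ 0.275 V

Node A sees R2 in parallel with the series input of stage 2, R3 + R4 = 35.67 kΩ.
Effective lower resistance at A: R2 ‖ 35.67 = 16.44 kΩ.
First divider: V_A = V_CC · 16.44/(2.26 + 16.44) = 3.974 V.
V_B = V_A × 0.06925 = 0.2752 V.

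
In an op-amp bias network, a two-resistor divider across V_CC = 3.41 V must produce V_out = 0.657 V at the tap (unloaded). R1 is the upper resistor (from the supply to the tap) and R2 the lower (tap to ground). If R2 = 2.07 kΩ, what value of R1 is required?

Required fraction k = V_out/V_CC = 0.1927.
R1 = R2·(1/k − 1) = 2.07 × 4.190 = 8.674 kΩ.

R1 ≈ 8.67 kΩ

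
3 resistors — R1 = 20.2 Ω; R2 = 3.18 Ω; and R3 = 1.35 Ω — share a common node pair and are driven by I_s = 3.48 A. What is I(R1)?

Conductances: ΣG = 1/20.2 + 1/3.18 + 1/1.35 = 1.105 (1/Ω).
By the current-divider rule, I = I_s · G_k/ΣG = 3.48 × 0.04481 = 0.1559 A.

I ≈ 0.156 A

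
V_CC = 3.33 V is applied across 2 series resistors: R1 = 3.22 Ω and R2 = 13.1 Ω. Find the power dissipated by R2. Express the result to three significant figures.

The common current is I = 3.33/16.32 = 0.2040 A.
P = I²R = 0.04163 × 13.1 = 0.5454 W.

P ≈ 0.545 W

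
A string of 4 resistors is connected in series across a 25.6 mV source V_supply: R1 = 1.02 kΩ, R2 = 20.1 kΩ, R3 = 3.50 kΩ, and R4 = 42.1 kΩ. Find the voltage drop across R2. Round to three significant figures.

V ≈ 7.71 mV

ΣR = 1.02 + 20.1 + 3.50 + 42.1 = 66.72 kΩ.
By the voltage-divider rule, V = 25.6 × 20.10/66.72 = 7.712 mV.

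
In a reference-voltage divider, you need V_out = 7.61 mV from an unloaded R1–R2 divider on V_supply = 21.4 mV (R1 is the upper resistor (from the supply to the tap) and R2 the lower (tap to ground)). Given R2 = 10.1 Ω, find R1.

R1 ≈ 18.3 Ω

V_out/V_supply = R2/(R1+R2) = 0.3556.
So R1 = R2 · (V_supply/V_out − 1) = 10.1 × (21.4/7.61 − 1) = 10.1 × 1.812 = 18.30 Ω.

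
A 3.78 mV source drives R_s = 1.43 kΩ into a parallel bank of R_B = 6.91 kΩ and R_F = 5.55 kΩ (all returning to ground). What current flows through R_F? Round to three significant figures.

I ≈ 0.465 µA

Parallel bank: R_p = 1/(1/6.91 + 1/5.55) = 3.078 kΩ.
V_A by voltage divider: V_A = 3.78 × 3.078/(1.43 + 3.078) = 2.581 mV.
Branch current I = V_A/R_F = 2.581/5.55 = 0.4650 µA.
(Equivalently: I_total = 0.8385 µA, then current-divider fraction G_k/ΣG = 0.5546.)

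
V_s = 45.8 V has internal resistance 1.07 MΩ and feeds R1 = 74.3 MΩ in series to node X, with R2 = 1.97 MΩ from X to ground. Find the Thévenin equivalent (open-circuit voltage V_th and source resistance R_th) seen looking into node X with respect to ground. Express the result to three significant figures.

R1' = 1.07 + 74.3 = 75.37 MΩ (source resistance + R1).
Open-circuit (no load on X): V_th = V_s · R2/(R1' + R2) = 45.8 × 1.97/(75.37 + 1.97) = 1.167 V.
Looking into X with the source shorted: R_th = R1'·R2/(R1'+R2) = 75.37 × 1.97/77.34 = 1.920 MΩ.

V_th ≈ 1.17 V, R_th ≈ 1.92 MΩ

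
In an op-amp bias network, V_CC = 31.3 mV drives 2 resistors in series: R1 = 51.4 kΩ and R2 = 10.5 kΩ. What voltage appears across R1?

V ≈ 26.0 mV

ΣR = 51.4 + 10.5 = 61.90 kΩ.
Voltage divider: V = V_CC · (51.40 / 61.90) = 31.3 × 0.8304 = 25.99 mV.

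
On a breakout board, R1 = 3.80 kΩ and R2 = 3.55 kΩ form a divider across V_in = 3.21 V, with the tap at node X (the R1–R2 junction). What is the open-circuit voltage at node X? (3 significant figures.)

V_th ≈ 1.55 V

Open-circuit (no load on X): V_th = V_in · R2/(R1 + R2) = 3.21 × 3.55/(3.800 + 3.55) = 1.550 V.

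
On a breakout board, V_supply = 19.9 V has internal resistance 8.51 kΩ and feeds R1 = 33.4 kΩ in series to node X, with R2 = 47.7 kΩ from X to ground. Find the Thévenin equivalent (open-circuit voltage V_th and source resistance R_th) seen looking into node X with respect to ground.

V_th ≈ 10.6 V, R_th ≈ 22.3 kΩ

R1' = 8.51 + 33.4 = 41.91 kΩ (source resistance + R1).
V_th is the unloaded tap voltage: V_supply · R2/(R1'+R2) = 19.9 × 0.5323 = 10.59 V.
With V_supply suppressed (replaced by a short), R_th = R1' ‖ R2 = (41.91 × 47.7)/(41.91 + 47.7) = 22.31 kΩ.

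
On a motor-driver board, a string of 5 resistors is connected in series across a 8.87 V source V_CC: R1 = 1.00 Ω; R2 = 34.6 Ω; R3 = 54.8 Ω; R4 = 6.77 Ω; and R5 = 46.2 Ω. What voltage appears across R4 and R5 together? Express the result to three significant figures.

V ≈ 3.28 V

Series total: ΣR = 1.00 + 34.6 + 54.8 + 6.77 + 46.2 = 143.4 Ω.
R_{R4..R5} = 6.77 + 46.2 = 52.97 Ω.
By the voltage-divider rule, V = 8.87 × 52.97/143.4 = 3.277 V.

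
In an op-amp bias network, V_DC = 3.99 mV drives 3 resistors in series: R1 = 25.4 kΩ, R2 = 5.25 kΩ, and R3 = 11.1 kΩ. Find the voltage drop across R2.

ΣR = 25.4 + 5.25 + 11.1 = 41.75 kΩ.
Voltage divider: V = V_DC · (5.250 / 41.75) = 3.99 × 0.1257 = 0.5017 mV.

V ≈ 0.502 mV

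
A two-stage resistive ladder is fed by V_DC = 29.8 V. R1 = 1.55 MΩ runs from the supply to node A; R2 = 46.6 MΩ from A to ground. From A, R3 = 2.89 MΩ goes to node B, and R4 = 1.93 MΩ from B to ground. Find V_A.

V_A ≈ 22.0 V

Node A sees R2 in parallel with the series input of stage 2, R3 + R4 = 4.820 MΩ.
Effective lower resistance at A: R2 ‖ 4.820 = 4.368 MΩ.
First divider: V_A = V_DC · 4.368/(1.55 + 4.368) = 22.00 V.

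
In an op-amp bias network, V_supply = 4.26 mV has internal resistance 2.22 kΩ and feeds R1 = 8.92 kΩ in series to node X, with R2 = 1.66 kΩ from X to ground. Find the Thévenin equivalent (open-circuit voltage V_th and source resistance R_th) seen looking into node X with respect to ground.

R1' = 2.22 + 8.92 = 11.14 kΩ (source resistance + R1).
Open-circuit (no load on X): V_th = V_supply · R2/(R1' + R2) = 4.26 × 1.66/(11.14 + 1.66) = 0.5525 mV.
Zeroing V_supply shorts the top of R1' to ground, so R_th = R1' ‖ R2 = 1.445 kΩ.

V_th ≈ 0.552 mV, R_th ≈ 1.44 kΩ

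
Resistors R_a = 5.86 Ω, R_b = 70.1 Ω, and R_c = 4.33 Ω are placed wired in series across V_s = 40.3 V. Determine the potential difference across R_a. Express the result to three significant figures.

ΣR = 5.86 + 70.1 + 4.33 = 80.29 Ω.
V = V_s · R/ΣR = 40.3 × 0.07299 = 2.941 V.

V ≈ 2.94 V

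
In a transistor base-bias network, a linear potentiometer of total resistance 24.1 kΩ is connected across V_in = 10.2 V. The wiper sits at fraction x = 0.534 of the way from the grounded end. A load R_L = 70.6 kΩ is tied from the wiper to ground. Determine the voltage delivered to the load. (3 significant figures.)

V_out ≈ 5.02 V

The pot divides into 11.23 kΩ above the wiper and 12.87 kΩ below.
Lower segment in parallel with the load: 12.87 ‖ 70.6 = 10.89 kΩ.
Then V_out = V_in · 10.89/(11.23 + 10.89) = 5.020 V.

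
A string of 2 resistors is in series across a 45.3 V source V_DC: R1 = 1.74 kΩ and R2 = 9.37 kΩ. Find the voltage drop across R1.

ΣR = 1.74 + 9.37 = 11.11 kΩ.
V = V_DC · R/ΣR = 45.3 × 0.1566 = 7.095 V.

V ≈ 7.09 V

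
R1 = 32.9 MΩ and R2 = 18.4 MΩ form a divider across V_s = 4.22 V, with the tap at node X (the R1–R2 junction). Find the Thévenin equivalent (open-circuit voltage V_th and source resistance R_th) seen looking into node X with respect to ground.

V_th ≈ 1.51 V, R_th ≈ 11.8 MΩ

With X open, the divider is unloaded: V_th = 4.22 × 18.4/51.30 = 1.514 V.
With V_s suppressed (replaced by a short), R_th = R1 ‖ R2 = (32.90 × 18.4)/(32.90 + 18.4) = 11.80 MΩ.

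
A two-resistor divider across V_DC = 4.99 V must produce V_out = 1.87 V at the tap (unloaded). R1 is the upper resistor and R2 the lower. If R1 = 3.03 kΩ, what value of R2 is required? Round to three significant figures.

Required fraction k = V_out/V_DC = 0.3747.
R2 = R1 · 0.3747/(1 − 0.3747) = 1.816 kΩ.

R2 ≈ 1.82 kΩ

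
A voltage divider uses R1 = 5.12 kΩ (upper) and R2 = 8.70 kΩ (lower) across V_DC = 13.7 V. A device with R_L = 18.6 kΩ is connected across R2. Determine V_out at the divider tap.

V_out ≈ 7.35 V

R2 ‖ R_L = (8.70 × 18.6)/(8.70 + 18.6) = 5.927 kΩ.
Then V_out = V_DC · R2'/(R1 + R2') = 13.7 × 5.927/11.05 = 7.351 V.
(Unloaded it would be 8.62 V; the load pulls it down.)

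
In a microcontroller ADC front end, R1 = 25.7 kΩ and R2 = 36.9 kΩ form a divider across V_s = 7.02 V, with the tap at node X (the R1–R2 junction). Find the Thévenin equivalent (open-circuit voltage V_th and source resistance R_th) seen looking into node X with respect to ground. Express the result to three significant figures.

Open-circuit (no load on X): V_th = V_s · R2/(R1 + R2) = 7.02 × 36.9/(25.70 + 36.9) = 4.138 V.
With V_s suppressed (replaced by a short), R_th = R1 ‖ R2 = (25.70 × 36.9)/(25.70 + 36.9) = 15.15 kΩ.

V_th ≈ 4.14 V, R_th ≈ 15.1 kΩ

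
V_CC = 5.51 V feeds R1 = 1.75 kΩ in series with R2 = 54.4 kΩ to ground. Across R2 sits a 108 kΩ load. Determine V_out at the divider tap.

R2 ‖ R_L = (54.4 × 108)/(54.4 + 108) = 36.18 kΩ.
Now apply the divider: V_out = 5.51 × 0.9539 = 5.256 V.

V_out ≈ 5.26 V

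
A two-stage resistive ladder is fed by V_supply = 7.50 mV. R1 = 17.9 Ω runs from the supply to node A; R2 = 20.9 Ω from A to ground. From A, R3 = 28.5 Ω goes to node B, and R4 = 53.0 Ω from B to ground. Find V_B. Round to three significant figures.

V_B ≈ 2.35 mV

Node A sees R2 in parallel with the series input of stage 2, R3 + R4 = 81.50 Ω.
R2 ‖ (R3+R4) = 16.63 Ω.
V_A = 7.50 × 16.63/(17.9 + 16.63) = 3.613 mV.
Then the unloaded second divider: V_B = V_A × R4/(R3+R4) = 3.613 × 0.6503 = 2.349 mV.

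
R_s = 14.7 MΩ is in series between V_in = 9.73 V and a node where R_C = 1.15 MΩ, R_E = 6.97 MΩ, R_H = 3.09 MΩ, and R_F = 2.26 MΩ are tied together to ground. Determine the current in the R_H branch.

Equivalent of the parallel group: R_p = 0.5621 MΩ.
V_A = 9.73 × 0.5621/15.26 = 0.3583 V.
Branch current I = V_A/R_H = 0.3583/3.09 = 0.1160 µA.
(Equivalently: I_total = 0.6375 µA, then current-divider fraction G_k/ΣG = 0.1819.)

I ≈ 0.116 µA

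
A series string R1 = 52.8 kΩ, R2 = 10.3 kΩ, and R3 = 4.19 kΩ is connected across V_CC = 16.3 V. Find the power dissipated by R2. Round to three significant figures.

Series current I = V_CC/ΣR = 16.3/67.29 = 0.2422 mA.
P(R2) = I²·R2 = (0.2422)² × 10.3 = 0.6044 mW.

P ≈ 0.604 mW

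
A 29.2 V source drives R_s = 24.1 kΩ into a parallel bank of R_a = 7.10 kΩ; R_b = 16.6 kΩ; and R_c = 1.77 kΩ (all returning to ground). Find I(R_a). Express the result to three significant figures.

I ≈ 0.211 mA

Equivalent of the parallel group: R_p = 1.305 kΩ.
Node voltage V_A = V_DC · R_p/(R_s + R_p) = 29.2 × 0.05138 = 1.500 V.
Branch current I = V_A/R_a = 1.500/7.10 = 0.2113 mA.
(Check via current divider: I_total = 1.149 mA; share G_k/ΣG = 0.1839 → same result.)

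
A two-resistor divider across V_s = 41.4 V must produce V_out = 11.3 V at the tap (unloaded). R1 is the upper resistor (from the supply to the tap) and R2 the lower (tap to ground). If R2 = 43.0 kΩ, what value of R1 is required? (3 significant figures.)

Required fraction k = V_out/V_s = 0.2729.
Rearranging, R1 = R2·(1−k)/k = 43.0 × 2.664 = 114.5 kΩ.

R1 ≈ 115 kΩ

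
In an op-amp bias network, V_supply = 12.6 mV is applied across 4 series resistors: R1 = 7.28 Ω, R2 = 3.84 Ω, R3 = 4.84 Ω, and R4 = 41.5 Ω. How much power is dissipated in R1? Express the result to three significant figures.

P ≈ 0.350 µW

ΣR = 57.46 Ω → I = 12.6/57.46 = 0.2193 mA.
V(R1) = I·R = 1.596 mV; P = V·I = 1.596 × 0.2193 = 0.3501 µW.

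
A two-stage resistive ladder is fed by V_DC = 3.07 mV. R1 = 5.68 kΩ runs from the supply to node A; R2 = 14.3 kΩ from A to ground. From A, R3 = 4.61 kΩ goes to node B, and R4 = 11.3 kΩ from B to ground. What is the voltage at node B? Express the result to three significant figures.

V_B ≈ 1.24 mV

Node A sees R2 in parallel with the series input of stage 2, R3 + R4 = 15.91 kΩ.
R2 ‖ (R3+R4) = 7.531 kΩ.
V_A = 3.07 × 7.531/(5.68 + 7.531) = 1.750 mV.
Stage 2 is unloaded, so V_B = V_A · R4/(R3+R4) = 1.750 × 11.3/15.91 = 1.243 mV.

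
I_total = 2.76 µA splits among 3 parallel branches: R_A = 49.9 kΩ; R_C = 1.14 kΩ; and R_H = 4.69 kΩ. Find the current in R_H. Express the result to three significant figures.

ΣG = 1/49.9 + 1/1.14 + 1/4.69 = 1.110.
By the current-divider rule, I = I_total · G_k/ΣG = 2.76 × 0.1920 = 0.5300 µA.

I ≈ 0.530 µA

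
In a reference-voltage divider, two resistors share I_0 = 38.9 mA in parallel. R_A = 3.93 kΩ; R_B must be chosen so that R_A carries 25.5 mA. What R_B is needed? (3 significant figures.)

R_B ≈ 7.48 kΩ

Two-branch current divider: I_A = I_0 · R_B/(R_A + R_B).
With f = 0.6555, R_B = R_A · f/(1−f) = 3.93 × 1.903 = 7.479 kΩ.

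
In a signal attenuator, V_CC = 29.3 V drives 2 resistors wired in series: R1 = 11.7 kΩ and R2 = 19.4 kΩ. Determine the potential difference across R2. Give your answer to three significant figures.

ΣR = 11.7 + 19.4 = 31.10 kΩ.
By the voltage-divider rule, V = 29.3 × 19.40/31.10 = 18.28 V.

V ≈ 18.3 V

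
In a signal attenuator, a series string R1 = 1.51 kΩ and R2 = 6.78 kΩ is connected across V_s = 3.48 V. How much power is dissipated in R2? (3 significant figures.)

P ≈ 1.19 mW

Series current I = V_s/ΣR = 3.48/8.290 = 0.4198 mA.
P = I²R = 0.1762 × 6.78 = 1.195 mW.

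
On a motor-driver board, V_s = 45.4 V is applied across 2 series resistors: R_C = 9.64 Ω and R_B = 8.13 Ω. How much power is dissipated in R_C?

The common current is I = 45.4/17.77 = 2.555 A.
V(R_C) = I·R = 24.63 V; P = V·I = 24.63 × 2.555 = 62.92 W.

P ≈ 62.9 W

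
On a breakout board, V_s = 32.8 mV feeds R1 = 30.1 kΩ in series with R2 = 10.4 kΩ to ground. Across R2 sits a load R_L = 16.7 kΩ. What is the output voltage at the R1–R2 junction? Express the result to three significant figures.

V_out ≈ 5.76 mV

R2 ‖ R_L = (10.4 × 16.7)/(10.4 + 16.7) = 6.409 kΩ.
Voltage divider with the loaded lower leg: V_out = 32.8 × 6.409/(30.1 + 6.409) = 32.8 × 0.1755 = 5.758 mV.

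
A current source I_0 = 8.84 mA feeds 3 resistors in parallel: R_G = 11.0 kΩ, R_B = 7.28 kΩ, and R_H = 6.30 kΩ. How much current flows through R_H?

I ≈ 3.63 mA

Total conductance ΣG = 1/11.0 + 1/7.28 + 1/6.30 = 0.3870 (units of 1/kΩ).
Current divider: I(R_H) = I_0 · G_k/ΣG = 8.84 × (0.1587/0.3870) = 8.84 × 0.4102 = 3.626 mA.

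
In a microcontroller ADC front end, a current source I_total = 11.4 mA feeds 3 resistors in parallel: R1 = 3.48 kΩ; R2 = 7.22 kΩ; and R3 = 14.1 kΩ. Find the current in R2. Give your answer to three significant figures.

I ≈ 3.18 mA

Conductances: ΣG = 1/3.48 + 1/7.22 + 1/14.1 = 0.4968 (1/kΩ).
R2 takes the fraction G_k/ΣG = 0.1385/0.4968 = 0.2788, so I = 11.4 × 0.2788 = 3.178 mA.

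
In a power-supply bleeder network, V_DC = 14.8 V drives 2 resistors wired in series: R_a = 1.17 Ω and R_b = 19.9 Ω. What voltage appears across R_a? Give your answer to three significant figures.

Series total: ΣR = 1.17 + 19.9 = 21.07 Ω.
V = V_DC · R/ΣR = 14.8 × 0.05553 = 0.8218 V.

V ≈ 0.822 V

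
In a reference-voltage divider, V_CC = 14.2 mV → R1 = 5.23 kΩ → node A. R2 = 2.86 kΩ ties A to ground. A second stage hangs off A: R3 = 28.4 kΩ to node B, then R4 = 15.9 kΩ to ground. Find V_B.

V_B ≈ 1.73 mV

Looking into the second stage from A: R3 + R4 = 44.30 kΩ appears in parallel with R2.
R2 ‖ (R3+R4) = 2.687 kΩ.
V_A = 14.2 × 2.687/(5.23 + 2.687) = 4.819 mV.
Then the unloaded second divider: V_B = V_A × R4/(R3+R4) = 4.819 × 0.3589 = 1.730 mV.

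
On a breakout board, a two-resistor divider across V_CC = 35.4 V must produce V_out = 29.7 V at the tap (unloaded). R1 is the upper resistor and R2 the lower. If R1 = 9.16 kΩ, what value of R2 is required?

Required fraction k = V_out/V_CC = 0.8390.
Rearranging, R2 = R1·k/(1−k) = 9.16 × 5.211 = 47.73 kΩ.

R2 ≈ 47.7 kΩ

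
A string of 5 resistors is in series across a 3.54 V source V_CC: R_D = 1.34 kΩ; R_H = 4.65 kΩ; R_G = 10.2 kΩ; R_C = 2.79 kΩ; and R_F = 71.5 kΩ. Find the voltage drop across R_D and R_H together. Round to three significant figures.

Total series resistance ΣR = 1.34 + 4.65 + 10.2 + 2.79 + 71.5 = 90.48 kΩ.
R_{R_D..R_H} = 1.34 + 4.65 = 5.990 kΩ.
By the voltage-divider rule, V = 3.54 × 5.990/90.48 = 0.2344 V.

V ≈ 0.234 V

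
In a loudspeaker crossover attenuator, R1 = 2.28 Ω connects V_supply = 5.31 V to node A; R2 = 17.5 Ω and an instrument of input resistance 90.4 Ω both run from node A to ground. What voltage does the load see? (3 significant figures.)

V_out ≈ 4.60 V

R2 ‖ R_L = (17.5 × 90.4)/(17.5 + 90.4) = 14.66 Ω.
Voltage divider with the loaded lower leg: V_out = 5.31 × 14.66/(2.28 + 14.66) = 5.31 × 0.8654 = 4.595 V.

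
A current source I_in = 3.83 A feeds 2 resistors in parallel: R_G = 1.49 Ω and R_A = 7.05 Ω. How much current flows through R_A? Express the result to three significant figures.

I ≈ 0.668 A

For two parallel branches, I_k = I_in · (other R)/(sum of R).
So I = 3.83 × 1.49/8.540 = 0.6682 A.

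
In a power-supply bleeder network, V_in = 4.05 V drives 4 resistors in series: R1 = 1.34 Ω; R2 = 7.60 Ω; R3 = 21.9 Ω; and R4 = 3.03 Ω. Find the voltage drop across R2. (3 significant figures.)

Series total: ΣR = 1.34 + 7.60 + 21.9 + 3.03 = 33.87 Ω.
Voltage divider: V = V_in · (7.600 / 33.87) = 4.05 × 0.2244 = 0.9088 V.

V ≈ 0.909 V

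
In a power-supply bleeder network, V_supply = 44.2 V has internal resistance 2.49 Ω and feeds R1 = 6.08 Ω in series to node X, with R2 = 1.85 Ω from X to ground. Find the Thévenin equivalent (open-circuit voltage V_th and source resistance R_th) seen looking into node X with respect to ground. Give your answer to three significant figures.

V_th ≈ 7.85 V, R_th ≈ 1.52 Ω

R1' = 2.49 + 6.08 = 8.570 Ω (source resistance + R1).
Open-circuit (no load on X): V_th = V_supply · R2/(R1' + R2) = 44.2 × 1.85/(8.570 + 1.85) = 7.847 V.
Looking into X with the source shorted: R_th = R1'·R2/(R1'+R2) = 8.570 × 1.85/10.42 = 1.522 Ω.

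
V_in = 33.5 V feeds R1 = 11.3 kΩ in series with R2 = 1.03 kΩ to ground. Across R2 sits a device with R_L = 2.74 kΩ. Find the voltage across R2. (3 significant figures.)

First combine the lower leg with the load: R2 ‖ R_L = 0.7486 kΩ.
Then V_out = V_in · R2'/(R1 + R2') = 33.5 × 0.7486/12.05 = 2.081 V.

V_out ≈ 2.08 V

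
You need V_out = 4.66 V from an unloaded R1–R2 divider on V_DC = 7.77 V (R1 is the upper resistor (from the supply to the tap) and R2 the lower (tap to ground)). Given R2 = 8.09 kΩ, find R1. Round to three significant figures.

R1 ≈ 5.40 kΩ

The divider ratio is R2/(R1+R2) = 4.66/7.77 = 0.5997.
Rearranging, R1 = R2·(1−k)/k = 8.09 × 0.6674 = 5.399 kΩ.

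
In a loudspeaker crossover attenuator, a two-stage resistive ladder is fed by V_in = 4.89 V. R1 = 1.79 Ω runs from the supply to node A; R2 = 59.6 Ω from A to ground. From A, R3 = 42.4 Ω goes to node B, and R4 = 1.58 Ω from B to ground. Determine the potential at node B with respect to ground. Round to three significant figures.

The second stage (R3 + R4 = 43.98 Ω) loads node A in parallel with R2.
R2 ‖ (R3+R4) = 25.31 Ω.
First divider: V_A = V_in · 25.31/(1.79 + 25.31) = 4.567 V.
Then the unloaded second divider: V_B = V_A × R4/(R3+R4) = 4.567 × 0.03593 = 0.1641 V.

V_B ≈ 0.164 V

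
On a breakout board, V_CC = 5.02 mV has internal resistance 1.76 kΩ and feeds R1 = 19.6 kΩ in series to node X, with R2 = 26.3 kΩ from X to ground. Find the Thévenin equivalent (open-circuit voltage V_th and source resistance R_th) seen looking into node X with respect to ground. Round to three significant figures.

V_th ≈ 2.77 mV, R_th ≈ 11.8 kΩ

R1' = 1.76 + 19.6 = 21.36 kΩ (source resistance + R1).
With X open, the divider is unloaded: V_th = 5.02 × 26.3/47.66 = 2.770 mV.
Zeroing V_CC shorts the top of R1' to ground, so R_th = R1' ‖ R2 = 11.79 kΩ.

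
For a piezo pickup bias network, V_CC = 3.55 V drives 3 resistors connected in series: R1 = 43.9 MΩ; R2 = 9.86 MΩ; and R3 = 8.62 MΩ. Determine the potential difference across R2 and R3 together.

Series total: ΣR = 43.9 + 9.86 + 8.62 = 62.38 MΩ.
R_{R2..R3} = 9.86 + 8.62 = 18.48 MΩ.
By the voltage-divider rule, V = 3.55 × 18.48/62.38 = 1.052 V.

V ≈ 1.05 V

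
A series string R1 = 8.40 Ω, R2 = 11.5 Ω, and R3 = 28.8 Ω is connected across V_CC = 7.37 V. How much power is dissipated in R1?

P ≈ 0.192 W

The common current is I = 7.37/48.70 = 0.1513 A.
P(R1) = I²·R1 = (0.1513)² × 8.40 = 0.1924 W.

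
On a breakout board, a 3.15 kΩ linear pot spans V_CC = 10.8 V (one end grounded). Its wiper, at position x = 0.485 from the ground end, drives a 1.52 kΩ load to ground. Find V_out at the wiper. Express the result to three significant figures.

V_out ≈ 3.45 V

Lower segment x·R_p = 1.528 kΩ; upper segment (1−x)·R_p = 1.622 kΩ.
Lower segment in parallel with the load: 1.528 ‖ 1.52 = 0.7619 kΩ.
V_out = 10.8 × 0.7619/(1.622 + 0.7619) = 3.451 V.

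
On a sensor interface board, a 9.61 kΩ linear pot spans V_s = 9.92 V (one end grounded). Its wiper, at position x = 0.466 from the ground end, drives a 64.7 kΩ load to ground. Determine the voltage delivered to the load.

The pot divides into 5.132 kΩ above the wiper and 4.478 kΩ below.
Lower segment in parallel with the load: 4.478 ‖ 64.7 = 4.188 kΩ.
V_out = 9.92 × 4.188/(5.132 + 4.188) = 4.458 V.

V_out ≈ 4.46 V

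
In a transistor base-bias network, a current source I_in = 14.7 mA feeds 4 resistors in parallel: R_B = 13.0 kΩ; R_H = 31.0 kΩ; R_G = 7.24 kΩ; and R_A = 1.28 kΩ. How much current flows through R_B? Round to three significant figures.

I ≈ 1.10 mA

Conductances: ΣG = 1/13.0 + 1/31.0 + 1/7.24 + 1/1.28 = 1.029 (1/kΩ).
Current divider: I(R_B) = I_in · G_k/ΣG = 14.7 × (0.07692/1.029) = 14.7 × 0.07479 = 1.099 mA.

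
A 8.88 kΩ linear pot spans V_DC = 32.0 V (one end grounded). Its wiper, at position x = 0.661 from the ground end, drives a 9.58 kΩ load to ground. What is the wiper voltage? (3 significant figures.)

V_out ≈ 17.5 V

The pot divides into 3.010 kΩ above the wiper and 5.870 kΩ below.
(x·R_p) ‖ R_L = 3.640 kΩ.
Loaded-divider output: V_out = 32.0 × 0.5473 = 17.51 V.
(Unloaded: V_out = x·V_DC = 21.2 V.)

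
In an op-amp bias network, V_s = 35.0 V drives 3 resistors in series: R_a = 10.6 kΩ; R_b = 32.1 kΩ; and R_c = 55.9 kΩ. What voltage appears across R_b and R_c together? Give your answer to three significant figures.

V ≈ 31.2 V

Total series resistance ΣR = 10.6 + 32.1 + 55.9 = 98.60 kΩ.
R_{R_b..R_c} = 32.1 + 55.9 = 88.00 kΩ.
Voltage divider: V = V_s · (88.00 / 98.60) = 35.0 × 0.8925 = 31.24 V.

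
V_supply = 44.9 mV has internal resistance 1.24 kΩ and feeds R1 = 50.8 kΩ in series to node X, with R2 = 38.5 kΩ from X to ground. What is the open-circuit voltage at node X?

V_th ≈ 19.1 mV

R1' = 1.24 + 50.8 = 52.04 kΩ (source resistance + R1).
With X open, the divider is unloaded: V_th = 44.9 × 38.5/90.54 = 19.09 mV.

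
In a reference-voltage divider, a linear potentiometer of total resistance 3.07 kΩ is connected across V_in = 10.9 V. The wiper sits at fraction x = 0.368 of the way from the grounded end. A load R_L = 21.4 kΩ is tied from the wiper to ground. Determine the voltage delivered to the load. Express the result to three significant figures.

Lower segment x·R_p = 1.130 kΩ; upper segment (1−x)·R_p = 1.940 kΩ.
R_L loads the lower segment: effective lower R = 1.073 kΩ.
Loaded-divider output: V_out = 10.9 × 0.3561 = 3.882 V.
(Unloaded: V_out = x·V_in = 4.01 V.)

V_out ≈ 3.88 V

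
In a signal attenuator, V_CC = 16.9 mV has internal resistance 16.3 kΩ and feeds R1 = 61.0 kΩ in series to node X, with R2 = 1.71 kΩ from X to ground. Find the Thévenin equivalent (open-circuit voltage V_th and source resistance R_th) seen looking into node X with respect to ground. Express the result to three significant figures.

V_th ≈ 0.366 mV, R_th ≈ 1.67 kΩ

R1' = 16.3 + 61.0 = 77.30 kΩ (source resistance + R1).
With X open, the divider is unloaded: V_th = 16.9 × 1.71/79.01 = 0.3658 mV.
Looking into X with the source shorted: R_th = R1'·R2/(R1'+R2) = 77.30 × 1.71/79.01 = 1.673 kΩ.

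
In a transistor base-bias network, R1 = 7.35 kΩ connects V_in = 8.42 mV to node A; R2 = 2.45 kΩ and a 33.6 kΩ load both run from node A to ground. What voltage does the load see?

V_out ≈ 2.00 mV

R2 ‖ R_L = (2.45 × 33.6)/(2.45 + 33.6) = 2.283 kΩ.
Then V_out = V_in · R2'/(R1 + R2') = 8.42 × 2.283/9.633 = 1.996 mV.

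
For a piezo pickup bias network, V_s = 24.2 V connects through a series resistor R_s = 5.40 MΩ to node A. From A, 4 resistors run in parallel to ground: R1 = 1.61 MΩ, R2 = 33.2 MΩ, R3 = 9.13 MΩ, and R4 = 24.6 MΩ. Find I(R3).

I ≈ 0.498 µA

Combine the parallel branches: R_p = (1/1.61 + 1/33.2 + 1/9.13 + 1/24.6)⁻¹ = 1.248 MΩ.
V_A = 24.2 × 1.248/6.648 = 4.542 V.
Branch current I = V_A/R3 = 4.542/9.13 = 0.4975 µA.
(Equivalently: I_total = 3.640 µA, then current-divider fraction G_k/ΣG = 0.1367.)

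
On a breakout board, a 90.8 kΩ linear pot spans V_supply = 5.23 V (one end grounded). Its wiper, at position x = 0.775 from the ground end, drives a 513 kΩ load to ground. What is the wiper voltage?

Lower segment x·R_p = 70.37 kΩ; upper segment (1−x)·R_p = 20.43 kΩ.
R_L loads the lower segment: effective lower R = 61.88 kΩ.
Then V_out = V_supply · 61.88/(20.43 + 61.88) = 3.932 V.

V_out ≈ 3.93 V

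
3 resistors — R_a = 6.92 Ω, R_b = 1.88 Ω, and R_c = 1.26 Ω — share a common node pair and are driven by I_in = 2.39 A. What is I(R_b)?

I ≈ 0.865 A

Total conductance ΣG = 1/6.92 + 1/1.88 + 1/1.26 = 1.470 (units of 1/Ω).
By the current-divider rule, I = I_in · G_k/ΣG = 2.39 × 0.3618 = 0.8648 A.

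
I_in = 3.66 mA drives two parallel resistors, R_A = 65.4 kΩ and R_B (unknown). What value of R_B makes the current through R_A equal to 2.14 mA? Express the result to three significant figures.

In a two-way split, I_A/I_in = R_B/(R_A + R_B).
With f = 0.5847, R_B = R_A · f/(1−f) = 65.4 × 1.408 = 92.08 kΩ.

R_B ≈ 92.1 kΩ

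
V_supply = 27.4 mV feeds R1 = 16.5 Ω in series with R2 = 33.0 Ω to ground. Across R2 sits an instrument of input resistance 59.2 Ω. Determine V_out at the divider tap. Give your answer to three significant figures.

V_out ≈ 15.4 mV

The load sits in parallel with R2, giving an effective lower resistance R2' = R2·R_L/(R2+R_L) = 21.19 Ω.
Then V_out = V_supply · R2'/(R1 + R2') = 27.4 × 21.19/37.69 = 15.40 mV.
(Unloaded it would be 18.3 mV; the load pulls it down.)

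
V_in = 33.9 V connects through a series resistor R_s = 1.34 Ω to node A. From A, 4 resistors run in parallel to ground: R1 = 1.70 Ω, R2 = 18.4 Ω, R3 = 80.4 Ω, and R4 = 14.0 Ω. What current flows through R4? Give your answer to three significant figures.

Parallel bank: R_p = 1/(1/1.70 + 1/18.4 + 1/80.4 + 1/14.0) = 1.377 Ω.
V_A by voltage divider: V_A = 33.9 × 1.377/(1.34 + 1.377) = 17.18 V.
I(R4) = V_A / R4 = 17.18/14.0 = 1.227 A.
(Check via current divider: I_total = 12.48 A; share G_k/ΣG = 0.09833 → same result.)

I ≈ 1.23 A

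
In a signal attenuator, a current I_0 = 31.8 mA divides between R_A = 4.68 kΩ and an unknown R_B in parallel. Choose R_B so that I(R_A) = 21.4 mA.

The fraction through R_A equals R_B/(R_A+R_B).
With f = 0.6730, R_B = R_A · f/(1−f) = 4.68 × 2.058 = 9.630 kΩ.

R_B ≈ 9.63 kΩ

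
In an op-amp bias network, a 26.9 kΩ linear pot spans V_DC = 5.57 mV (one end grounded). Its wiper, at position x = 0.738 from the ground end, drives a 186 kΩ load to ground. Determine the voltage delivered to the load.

Lower segment x·R_p = 19.85 kΩ; upper segment (1−x)·R_p = 7.048 kΩ.
Lower segment in parallel with the load: 19.85 ‖ 186 = 17.94 kΩ.
Loaded-divider output: V_out = 5.57 × 0.7179 = 3.999 mV.

V_out ≈ 4.00 mV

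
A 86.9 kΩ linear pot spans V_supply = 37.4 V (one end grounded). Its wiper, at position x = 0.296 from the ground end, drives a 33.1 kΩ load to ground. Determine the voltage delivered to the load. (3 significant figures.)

V_out ≈ 7.16 V

Lower segment x·R_p = 25.72 kΩ; upper segment (1−x)·R_p = 61.18 kΩ.
R_L loads the lower segment: effective lower R = 14.47 kΩ.
V_out = 37.4 × 14.47/(61.18 + 14.47) = 7.156 V.
(Unloaded: V_out = x·V_supply = 11.1 V.)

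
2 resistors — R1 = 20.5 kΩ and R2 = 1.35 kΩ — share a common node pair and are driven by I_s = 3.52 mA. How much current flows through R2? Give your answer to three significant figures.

I ≈ 3.30 mA

With just two branches, the current splits inversely with resistance.
So I = 3.52 × 20.5/21.85 = 3.303 mA.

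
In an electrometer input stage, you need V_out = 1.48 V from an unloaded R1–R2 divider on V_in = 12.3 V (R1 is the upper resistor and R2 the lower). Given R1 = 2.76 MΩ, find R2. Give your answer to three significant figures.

Required fraction k = V_out/V_in = 0.1203.
So R2 = R1 · V_out/(V_in − V_out) = 2.76 × 1.48/(12.3 − 1.48) = 2.76 × 0.1368 = 0.3775 MΩ.

R2 ≈ 0.378 MΩ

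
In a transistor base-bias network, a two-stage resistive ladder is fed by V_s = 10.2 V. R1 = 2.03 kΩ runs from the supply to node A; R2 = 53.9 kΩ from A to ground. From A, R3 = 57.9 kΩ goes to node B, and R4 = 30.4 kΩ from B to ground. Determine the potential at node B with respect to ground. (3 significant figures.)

V_B ≈ 3.31 V

Node A sees R2 in parallel with the series input of stage 2, R3 + R4 = 88.30 kΩ.
R2 ‖ (R3+R4) = 33.47 kΩ.
V_A = 10.2 × 33.47/(2.03 + 33.47) = 9.617 V.
Then the unloaded second divider: V_B = V_A × R4/(R3+R4) = 9.617 × 0.3443 = 3.311 V.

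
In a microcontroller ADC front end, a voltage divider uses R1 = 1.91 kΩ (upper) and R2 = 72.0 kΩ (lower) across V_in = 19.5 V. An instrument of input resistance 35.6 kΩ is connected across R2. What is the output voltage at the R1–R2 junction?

R2 ‖ R_L = (72.0 × 35.6)/(72.0 + 35.6) = 23.82 kΩ.
Voltage divider with the loaded lower leg: V_out = 19.5 × 23.82/(1.91 + 23.82) = 19.5 × 0.9258 = 18.05 V.

V_out ≈ 18.1 V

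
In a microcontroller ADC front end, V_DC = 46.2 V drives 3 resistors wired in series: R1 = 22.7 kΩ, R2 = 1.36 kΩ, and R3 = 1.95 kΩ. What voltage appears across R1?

Series total: ΣR = 22.7 + 1.36 + 1.95 = 26.01 kΩ.
V = V_DC · R/ΣR = 46.2 × 0.8727 = 40.32 V.

V ≈ 40.3 V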